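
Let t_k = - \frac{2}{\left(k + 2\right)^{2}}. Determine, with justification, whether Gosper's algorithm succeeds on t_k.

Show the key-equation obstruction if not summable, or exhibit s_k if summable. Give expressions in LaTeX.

No. Not Gosper-summable.

Ratio r(k) = (k + 2)**2/(k + 3)**2.
A = k**2 + 4*k + 4, B = k**2 + 6*k + 9, C = 1.
f must satisfy (k**2 + 4*k + 4)·f(k+1) − (k**2 + 4*k + 4)·f(k) = 1.
d = 0 from the (2,2,0) case.
Put f(k) = c0: A·f(k+1) − B(k−1)·f(k) − C = -1; need -1 = 0 — inconsistent ⇒ no f, not summable.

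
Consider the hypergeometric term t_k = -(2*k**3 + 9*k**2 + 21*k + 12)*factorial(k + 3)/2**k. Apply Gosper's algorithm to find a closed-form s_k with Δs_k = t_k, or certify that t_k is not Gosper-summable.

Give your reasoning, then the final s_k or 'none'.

r(k) = (2*k**4 + 23*k**3 + 105*k**2 + 224*k + 176)/(2*(2*k**3 + 9*k**2 + 21*k + 12)) after simplifying.
Gosper form: A/B · C(k+1)/C(k) with A=k/2 + 2, B=1, C=k**3 + 9*k**2/2 + 21*k/2 + 6.
Set up (k/2 + 2)·f(k+1) − (1)·f(k) − (k**3 + 9*k**2/2 + 21*k/2 + 6) = 0.
Bound: deg f ≤ 2.
Solve for f: f(k) = k*(2*k + 1) (degree 2 ≤ 2).
Then R = B(k−1)f/C = 2*k*(2*k + 1)/(2*k**3 + 9*k**2 + 21*k + 12), so s_k = R(k)·t_k = -2**(1 - k)*k*(2*k + 1)*factorial(k + 3).
Check: Δs_k = -(2*k**3 + 9*k**2 + 21*k + 12)*factorial(k + 3)/2**k. ✓

s_k = -2**(1 - k)*k*(2*k + 1)*factorial(k + 3)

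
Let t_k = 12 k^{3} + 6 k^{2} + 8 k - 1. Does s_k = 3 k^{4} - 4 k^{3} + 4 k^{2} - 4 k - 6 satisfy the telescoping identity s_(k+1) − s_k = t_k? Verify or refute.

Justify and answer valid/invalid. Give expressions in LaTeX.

Valid: the claim telescopes to t_k.

s_(k+1) = 3*k**4 + 8*k**3 + 10*k**2 + 4*k - 7
s_(k+1) − s_k = 12*k**3 + 6*k**2 + 8*k - 1
(s_(k+1) − s_k) − t_k = 0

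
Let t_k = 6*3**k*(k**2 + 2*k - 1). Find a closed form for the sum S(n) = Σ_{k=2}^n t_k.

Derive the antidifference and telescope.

S(n) = 9*3**n*n**2 + 9*3**n*n - 9*3**n - 27

Step 1: r(k) = 3*(k**2 + 4*k + 2)/(k**2 + 2*k - 1).
Gosper form: A/B · C(k+1)/C(k) with A=3, B=1, C=k**2 + 2*k - 1.
Solve (3)·f(k+1) − (1)·f(k) = k**2 + 2*k - 1.
From deg A=0, deg B=0, deg C=2: d=2.
Match coefficients ⇒ f(k) = (k**2 - k - 1)/2.
Then R = B(k−1)f/C = (k**2 - k - 1)/(2*(k**2 + 2*k - 1)), so s_k = R(k)·t_k = 3**(k + 1)*(k**2 - k - 1).
s_(k+1) − s_k = 6*3**k*(k**2 + 2*k - 1) = t_k.
s_(n+1) = 3**(n + 2)*(n**2 + n - 1) and s_(2) = 27, so S(n) = 9*3**n*n**2 + 9*3**n*n - 9*3**n - 27.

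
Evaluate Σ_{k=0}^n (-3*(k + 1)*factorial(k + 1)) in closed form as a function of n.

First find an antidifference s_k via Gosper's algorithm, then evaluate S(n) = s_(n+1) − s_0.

S(n) = 3 - 3*factorial(n + 2)

t_(k+1)/t_k = (k + 2)**2/(k + 1).
Normal form (A,B,C) = (k + 2, 1, k + 1).
f must satisfy (k + 2)·f(k+1) − (1)·f(k) = k + 1.
Degrees (1,0,1) ⇒ d ≤ 0.
Match coefficients ⇒ f(k) = 1.
Then R = B(k−1)f/C = 1/(k + 1), so s_k = R(k)·t_k = -3*factorial(k + 1).
Verify: -3*(k + 1)*factorial(k + 1) matches t_k.
Evaluate: s_(n+1) = -3*factorial(n + 2); subtract s_(0) = -3 ⇒ S(n) = 3 - 3*factorial(n + 2).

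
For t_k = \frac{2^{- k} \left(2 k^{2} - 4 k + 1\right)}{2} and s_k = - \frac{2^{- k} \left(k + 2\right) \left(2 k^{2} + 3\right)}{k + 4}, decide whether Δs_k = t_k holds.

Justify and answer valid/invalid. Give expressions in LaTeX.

Invalid: residual \frac{2^{- k} \left(- 2 k^{3} - 8 k^{2} + 15 k - 10\right)}{k^{2} + 9 k + 20} ≠ 0.

s_(k+1) = -(k + 3)*(2*(k + 1)**2 + 3)/(2*2**k*(k + 5))
s_(k+1) − s_k = k*(2*k**3 + 10*k**2 - 11*k - 41)/(2*2**k*(k**2 + 9*k + 20))
(s_(k+1) − s_k) − t_k = (-2*k**3 - 8*k**2 + 15*k - 10)/(2**k*(k**2 + 9*k + 20))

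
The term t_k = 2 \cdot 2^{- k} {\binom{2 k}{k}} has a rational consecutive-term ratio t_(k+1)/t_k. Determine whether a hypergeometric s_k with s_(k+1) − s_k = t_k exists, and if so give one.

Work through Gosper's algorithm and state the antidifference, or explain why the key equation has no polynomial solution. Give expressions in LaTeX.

Step 1: r(k) = (2*k + 1)/(k + 1).
So A=2*k + 1 and B=k + 1, with C=1.
f must satisfy (2*k + 1)·f(k+1) − (k)·f(k) = 1.
deg f ≤ -1 (via 1,1,0).
deg f ≤ -1 is impossible — no certificate.

no hypergeometric antidifference exists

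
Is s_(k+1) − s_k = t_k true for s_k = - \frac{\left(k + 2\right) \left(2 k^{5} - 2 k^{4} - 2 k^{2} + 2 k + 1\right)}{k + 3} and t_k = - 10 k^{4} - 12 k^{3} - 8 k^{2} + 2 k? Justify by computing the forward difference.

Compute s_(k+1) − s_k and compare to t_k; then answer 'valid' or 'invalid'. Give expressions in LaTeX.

s_(k+1) = -(k + 3)*(2*k + 2*(k + 1)**5 - 2*(k + 1)**4 - 2*(k + 1)**2 + 3)/(k + 4)
s_(k+1) − s_k = (-10*k**6 - 74*k**5 - 168*k**4 - 154*k**3 - 58*k**2 + 16*k - 1)/(k**2 + 7*k + 12)
(s_(k+1) − s_k) − t_k = (8*k**5 + 44*k**4 + 44*k**3 + 24*k**2 - 8*k - 1)/(k**2 + 7*k + 12)

Invalid: residual \frac{8 k^{5} + 44 k^{4} + 44 k^{3} + 24 k^{2} - 8 k - 1}{k^{2} + 7 k + 12} ≠ 0.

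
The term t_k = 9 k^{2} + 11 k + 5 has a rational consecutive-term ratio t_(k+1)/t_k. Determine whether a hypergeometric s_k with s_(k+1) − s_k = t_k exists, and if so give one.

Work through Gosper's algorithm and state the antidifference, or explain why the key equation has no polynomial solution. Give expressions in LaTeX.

s_k = k \left(3 k^{2} + k + 1\right)

Ratio r(k) = (9*k**2 + 29*k + 25)/(9*k**2 + 11*k + 5).
Take A(k)=1, B(k)=1, C(k)=k**2 + 11*k/9 + 5/9.
Need (1)·f(k+1) − (1)·f(k) = k**2 + 11*k/9 + 5/9.
Bound: deg f ≤ 3.
Solving with deg f ≤ 3: f(k) = k*(3*k**2 + k + 1)/9.
So s_k = (B(k−1)f/C)·t_k = (k*(3*k**2 + k + 1)/(9*k**2 + 11*k + 5))·t_k = k*(3*k**2 + k + 1).
s_(k+1) − s_k = 9*k**2 + 11*k + 5 = t_k.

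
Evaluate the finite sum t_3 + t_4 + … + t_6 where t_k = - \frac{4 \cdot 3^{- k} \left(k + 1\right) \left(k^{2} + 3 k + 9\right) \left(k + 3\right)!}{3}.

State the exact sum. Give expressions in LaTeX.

The ratio is (k + 2)*(k + 4)*(3*k + (k + 1)**2 + 12)/(3*(k + 1)*(k**2 + 3*k + 9)).
Gosper form: A/B · C(k+1)/C(k) with A=k/3 + 4/3, B=1, C=k**3 + 4*k**2 + 12*k + 9.
Key eq: (k/3 + 4/3)·f(k+1) = (1)·f(k) + (k**3 + 4*k**2 + 12*k + 9).
Bound: deg f ≤ 2.
A polynomial solution: f(k) = 3*(k**2 + k + 1).
Certificate R = B(k−1)f/C = 3*(k**2 + k + 1)/((k + 1)*(k**2 + 3*k + 9)) gives s_k = -4*(k**2 + k + 1)*factorial(k + 3)/3**k.
Verify: -4*(k + 1)*(k**2 + 3*k + 9)*factorial(k + 3)/(3*3**k) matches t_k.
Telescoping: Σ = s_(7) − s_(3) = -3404800/9 − (-4160/3) = -3392320/9.

Σ = -3392320/9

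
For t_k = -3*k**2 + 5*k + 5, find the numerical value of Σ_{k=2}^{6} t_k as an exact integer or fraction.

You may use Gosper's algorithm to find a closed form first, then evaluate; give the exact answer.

Σ = -145

The ratio is (3*k**2 + k - 7)/(3*k**2 - 5*k - 5).
So A=1 and B=1, with C=k**2 - 5*k/3 - 5/3.
Solve (1)·f(k+1) − (1)·f(k) = k**2 - 5*k/3 - 5/3.
Bound: deg f ≤ 3.
A polynomial solution: f(k) = k*(k**2 - 4*k - 2)/3.
Certificate R = B(k−1)f/C = k*(k**2 - 4*k - 2)/(3*k**2 - 5*k - 5) gives s_k = k*(-k**2 + 4*k + 2).
Δs = -3*k**2 + 5*k + 5, as required.
Sum = s_(7) − s_(2); s_(7) = -133, s_(2) = 12 ⇒ -145.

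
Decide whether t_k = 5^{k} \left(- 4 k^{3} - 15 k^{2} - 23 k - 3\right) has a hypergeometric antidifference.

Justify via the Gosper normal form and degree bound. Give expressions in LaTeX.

Yes. s_k = 5^{k} \left(- k^{3} - 2 k + 3\right).

t_(k+1)/t_k = 5*(4*k**3 + 27*k**2 + 65*k + 45)/(4*k**3 + 15*k**2 + 23*k + 3).
A = 5, B = 1, C = k**3 + 15*k**2/4 + 23*k/4 + 3/4.
Set up (5)·f(k+1) − (1)·f(k) − (k**3 + 15*k**2/4 + 23*k/4 + 3/4) = 0.
d = 3 from the (0,0,3) case.
Solve for f: f(k) = (k - 1)*(k**2 + k + 3)/4 (degree 3 ≤ 3).
So s_k = (B(k−1)f/C)·t_k = ((k - 1)*(k**2 + k + 3)/(4*k**3 + 15*k**2 + 23*k + 3))·t_k = 5**k*(-k**3 - 2*k + 3).
Check: Δs_k = 5**k*(k**3 - 8*k - 5*(k + 1)**3 + 2). ✓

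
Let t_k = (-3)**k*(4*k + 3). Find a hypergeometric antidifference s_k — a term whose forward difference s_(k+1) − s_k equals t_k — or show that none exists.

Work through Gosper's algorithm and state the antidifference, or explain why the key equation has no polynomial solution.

s_k = -(-3)**k*k

r(k) = 3*(-4*k - 7)/(4*k + 3) after simplifying.
So A=-3 and B=1, with C=k + 3/4.
Set up (-3)·f(k+1) − (1)·f(k) − (k + 3/4) = 0.
Degrees (0,0,1) ⇒ d ≤ 1.
Match coefficients ⇒ f(k) = -k/4.
So s_k = (B(k−1)f/C)·t_k = (-k/(4*k + 3))·t_k = -(-3)**k*k.
Δs = (-3)**k*(4*k + 3), as required.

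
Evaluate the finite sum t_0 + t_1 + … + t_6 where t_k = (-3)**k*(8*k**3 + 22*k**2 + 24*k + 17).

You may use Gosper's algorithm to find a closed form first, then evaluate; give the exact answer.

r(k) = 3*(-8*k**3 - 46*k**2 - 92*k - 71)/(8*k**3 + 22*k**2 + 24*k + 17) after simplifying.
So A=-3 and B=1, with C=k**3 + 11*k**2/4 + 3*k + 17/8.
Need (-3)·f(k+1) − (1)·f(k) = k**3 + 11*k**2/4 + 3*k + 17/8.
Bound: deg f ≤ 3.
Coefficient equations give f(k) = -(2*k**3 + k**2 + 2)/8.
Get s_k = R·t_k = (-3)**k*(-2*k**3 - k**2 - 2) with R(k) = B(k−1)f(k)/C(k) = -(2*k**3 + k**2 + 2)/(8*k**3 + 22*k**2 + 24*k + 17).
Check: Δs_k = (-3)**k*(8*k**3 + 22*k**2 + 24*k + 17). ✓
Sum = s_(7) − s_(0); s_(7) = 1611819, s_(0) = -2 ⇒ 1611821.

Σ = 1611821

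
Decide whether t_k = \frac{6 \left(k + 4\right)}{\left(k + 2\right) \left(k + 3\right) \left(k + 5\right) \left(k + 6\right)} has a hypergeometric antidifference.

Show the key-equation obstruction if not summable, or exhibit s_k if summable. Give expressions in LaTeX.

Compute t_(k+1)/t_k: get (k + 2)*(k + 5)**2/((k + 4)**2*(k + 7)).
Normal form (A,B,C) = (k + 2, k + 7, k**2 + 8*k + 16).
Set up (k + 2)·f(k+1) − (k + 6)·f(k) − (k**2 + 8*k + 16) = 0.
d = 4 from the (1,1,2) case.
Solve for f: f(k) = k*(k + 3)*(k + 4)*(k + 7)/20 (degree 4 ≤ 4).
So s_k = (B(k−1)f/C)·t_k = (k*(k + 3)*(k + 6)*(k + 7)/(20*(k + 4)))·t_k = 3*k*(k + 7)/(10*(k**2 + 7*k + 10)).
s_(k+1) − s_k = 6*(k + 4)/(k**4 + 16*k**3 + 91*k**2 + 216*k + 180) = t_k.

Yes. s_k = \frac{3 k \left(k + 7\right)}{10 \left(k^{2} + 7 k + 10\right)}.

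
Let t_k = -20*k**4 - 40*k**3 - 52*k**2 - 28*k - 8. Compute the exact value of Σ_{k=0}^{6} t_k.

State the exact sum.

Σ = -68516

Compute t_(k+1)/t_k: get (5*k**4 + 30*k**3 + 73*k**2 + 83*k + 37)/(5*k**4 + 10*k**3 + 13*k**2 + 7*k + 2).
So A=1 and B=1, with C=k**4 + 2*k**3 + 13*k**2/5 + 7*k/5 + 2/5.
Solve (1)·f(k+1) − (1)·f(k) = k**4 + 2*k**3 + 13*k**2/5 + 7*k/5 + 2/5.
From deg A=0, deg B=0, deg C=4: d=5.
Coefficient equations give f(k) = k*(2*k**4 + 2*k**2 - k + 1)/10.
Get s_k = R·t_k = 2*k*(-2*k**4 - 2*k**2 + k - 1) with R(k) = B(k−1)f(k)/C(k) = k*(2*k**4 + 2*k**2 - k + 1)/(2*(5*k**4 + 10*k**3 + 13*k**2 + 7*k + 2)).
Check: Δs_k = -20*k**4 - 40*k**3 - 52*k**2 - 28*k - 8. ✓
Evaluate s at k=7 and k=0: -68516 and 0; difference -68516.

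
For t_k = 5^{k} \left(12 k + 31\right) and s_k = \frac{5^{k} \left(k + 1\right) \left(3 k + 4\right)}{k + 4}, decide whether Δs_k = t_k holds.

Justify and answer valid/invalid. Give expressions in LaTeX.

Invalid: residual \frac{5^{k} \left(- 36 k^{2} - 228 k - 360\right)}{k^{2} + 9 k + 20} ≠ 0.

s_(k+1) = 5**(k + 1)*(k + 2)*(3*k + 7)/(k + 5)
s_(k+1) − s_k = 5**k*(12*k**3 + 103*k**2 + 291*k + 260)/(k**2 + 9*k + 20)
(s_(k+1) − s_k) − t_k = 5**k*(-36*k**2 - 228*k - 360)/(k**2 + 9*k + 20)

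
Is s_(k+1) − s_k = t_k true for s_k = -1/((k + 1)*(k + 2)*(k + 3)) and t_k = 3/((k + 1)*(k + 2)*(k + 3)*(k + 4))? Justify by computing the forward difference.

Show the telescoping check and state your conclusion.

s_(k+1) = -1/((k + 2)*(k + 3)*(k + 4))
s_(k+1) − s_k = 3/((k + 1)*(k + 2)*(k + 3)*(k + 4))
(s_(k+1) − s_k) − t_k = 0

Valid: the claim telescopes to t_k.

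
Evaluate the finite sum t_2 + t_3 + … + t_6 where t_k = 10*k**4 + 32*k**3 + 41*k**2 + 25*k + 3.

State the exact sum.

t_(k+1)/t_k = (10*k**4 + 72*k**3 + 197*k**2 + 243*k + 111)/(10*k**4 + 32*k**3 + 41*k**2 + 25*k + 3).
A = 1, B = 1, C = k**4 + 16*k**3/5 + 41*k**2/10 + 5*k/2 + 3/10.
Solve (1)·f(k+1) − (1)·f(k) = k**4 + 16*k**3/5 + 41*k**2/10 + 5*k/2 + 3/10.
Bound: deg f ≤ 5.
Solving with deg f ≤ 5: f(k) = k*(2*k**4 + 3*k**3 + k**2 - 3)/10.
So s_k = (B(k−1)f/C)·t_k = (k*(2*k**4 + 3*k**3 + k**2 - 3)/(10*k**4 + 32*k**3 + 41*k**2 + 25*k + 3))·t_k = k*(2*k**4 + 3*k**3 + k**2 - 3).
s_(k+1) − s_k = 10*k**4 + 32*k**3 + 41*k**2 + 25*k + 3 = t_k.
Σ_(k=2)^(6) t_k = s_(7) − s_(2) = 41139 − (114) = 41025.

Σ = 41025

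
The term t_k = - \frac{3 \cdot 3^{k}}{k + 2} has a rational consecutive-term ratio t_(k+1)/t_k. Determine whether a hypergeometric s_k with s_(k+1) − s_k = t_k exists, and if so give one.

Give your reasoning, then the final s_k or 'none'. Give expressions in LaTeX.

r(k) = 3*(k + 2)/(k + 3) after simplifying.
Gosper form: A/B · C(k+1)/C(k) with A=3*k + 6, B=k + 3, C=1.
Need (3*k + 6)·f(k+1) − (k + 2)·f(k) = 1.
Degrees (1,1,0) ⇒ d ≤ -1.
Negative degree bound (-1): no f exists, t_k not Gosper-summable.

none (Gosper's algorithm certifies no s_k)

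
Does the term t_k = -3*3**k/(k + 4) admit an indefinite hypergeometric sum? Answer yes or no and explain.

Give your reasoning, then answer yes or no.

No; the degree bound rules out any f.

t_(k+1)/t_k = 3*(k + 4)/(k + 5).
A = 3*k + 12, B = k + 5, C = 1.
Solve (3*k + 12)·f(k+1) − (k + 4)·f(k) = 1.
deg f ≤ -1 (via 1,1,0).
Bound -1 < 0, so the key equation has no polynomial solution.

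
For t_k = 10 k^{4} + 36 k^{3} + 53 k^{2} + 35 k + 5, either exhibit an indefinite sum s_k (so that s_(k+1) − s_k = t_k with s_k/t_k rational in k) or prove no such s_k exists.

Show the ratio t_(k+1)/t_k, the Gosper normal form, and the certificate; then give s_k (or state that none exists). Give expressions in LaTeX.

s_k = k \left(2 k^{4} + 4 k^{3} + 3 k^{2} - 4\right)

Ratio r(k) = (10*k**4 + 76*k**3 + 221*k**2 + 289*k + 139)/(10*k**4 + 36*k**3 + 53*k**2 + 35*k + 5).
Normal form (A,B,C) = (1, 1, k**4 + 18*k**3/5 + 53*k**2/10 + 7*k/2 + 1/2).
Key eq: (1)·f(k+1) = (1)·f(k) + (k**4 + 18*k**3/5 + 53*k**2/10 + 7*k/2 + 1/2).
d = 5 from the (0,0,4) case.
A polynomial solution: f(k) = k*(2*k**4 + 4*k**3 + 3*k**2 - 4)/10.
R(k) = B(k−1)·f(k)/C(k) = k*(2*k**4 + 4*k**3 + 3*k**2 - 4)/(10*k**4 + 36*k**3 + 53*k**2 + 35*k + 5); s_k = R·t_k = k*(2*k**4 + 4*k**3 + 3*k**2 - 4).
Check: Δs_k = 10*k**4 + 36*k**3 + 53*k**2 + 35*k + 5. ✓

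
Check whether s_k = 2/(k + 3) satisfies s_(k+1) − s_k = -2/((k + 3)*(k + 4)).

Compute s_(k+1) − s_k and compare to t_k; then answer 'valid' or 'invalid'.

valid; difference matches t_k

s_(k+1) = 2/(k + 4)
s_(k+1) − s_k = -2/((k + 3)*(k + 4))
(s_(k+1) − s_k) − t_k = 0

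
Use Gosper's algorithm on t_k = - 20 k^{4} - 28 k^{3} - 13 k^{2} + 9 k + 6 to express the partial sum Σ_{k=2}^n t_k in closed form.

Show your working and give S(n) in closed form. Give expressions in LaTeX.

S(n) = - 4 n^{5} - 17 n^{4} - 25 n^{3} - 9 n^{2} + 9 n + 46

Compute t_(k+1)/t_k: get (20*k**4 + 108*k**3 + 217*k**2 + 181*k + 46)/(20*k**4 + 28*k**3 + 13*k**2 - 9*k - 6).
Take A(k)=1, B(k)=1, C(k)=k**4 + 7*k**3/5 + 13*k**2/20 - 9*k/20 - 3/10.
Set up (1)·f(k+1) − (1)·f(k) − (k**4 + 7*k**3/5 + 13*k**2/20 - 9*k/20 - 3/10) = 0.
deg f ≤ 5 (via 0,0,4).
Coefficient equations give f(k) = k**2*(4*k**3 - 3*k**2 - 3*k - 4)/20.
Certificate R = B(k−1)f/C = k**2*(4*k**3 - 3*k**2 - 3*k - 4)/(20*k**4 + 28*k**3 + 13*k**2 - 9*k - 6) gives s_k = k**2*(-4*k**3 + 3*k**2 + 3*k + 4).
Δs = -20*k**4 - 28*k**3 - 13*k**2 + 9*k + 6, as required.
Telescope: S(n) = s_(n+1) − s_(2) = -4*n**5 - 17*n**4 - 25*n**3 - 9*n**2 + 9*n + 6 − (-40) = -4*n**5 - 17*n**4 - 25*n**3 - 9*n**2 + 9*n + 46.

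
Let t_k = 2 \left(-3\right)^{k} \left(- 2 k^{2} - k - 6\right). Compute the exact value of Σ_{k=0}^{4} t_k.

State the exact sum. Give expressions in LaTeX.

Compute t_(k+1)/t_k: get 3*(-2*k**2 - 5*k - 9)/(2*k**2 + k + 6).
Take A(k)=-3, B(k)=1, C(k)=k**2 + k/2 + 3.
Need (-3)·f(k+1) − (1)·f(k) = k**2 + k/2 + 3.
Degrees (0,0,2) ⇒ d ≤ 2.
Solving with deg f ≤ 2: f(k) = -(k**2 - k + 3)/4.
Then R = B(k−1)f/C = -(k**2 - k + 3)/(2*(2*k**2 + k + 6)), so s_k = R(k)·t_k = (-3)**k*(k**2 - k + 3).
Check: Δs_k = 2*(-3)**k*(-2*k**2 - k - 6). ✓
Sum = s_(5) − s_(0); s_(5) = -5589, s_(0) = 3 ⇒ -5592.

Σ = -5592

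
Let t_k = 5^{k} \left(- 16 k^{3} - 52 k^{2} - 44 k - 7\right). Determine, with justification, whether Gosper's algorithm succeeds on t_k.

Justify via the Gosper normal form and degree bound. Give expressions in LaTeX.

Yes. s_k = 5^{k} \left(- 4 k^{3} + 2 k^{2} - k + 2\right).

The ratio is 5*(16*k**3 + 100*k**2 + 196*k + 119)/(16*k**3 + 52*k**2 + 44*k + 7).
A = 5, B = 1, C = k**3 + 13*k**2/4 + 11*k/4 + 7/16.
Solve (5)·f(k+1) − (1)·f(k) = k**3 + 13*k**2/4 + 11*k/4 + 7/16.
From deg A=0, deg B=0, deg C=3: d=3.
Match coefficients ⇒ f(k) = (4*k**3 - 2*k**2 + k - 2)/16.
Get s_k = R·t_k = 5**k*(-4*k**3 + 2*k**2 - k + 2) with R(k) = B(k−1)f(k)/C(k) = (4*k**3 - 2*k**2 + k - 2)/(16*k**3 + 52*k**2 + 44*k + 7).
s_(k+1) − s_k = 5**k*(-16*k**3 - 52*k**2 - 44*k - 7) = t_k.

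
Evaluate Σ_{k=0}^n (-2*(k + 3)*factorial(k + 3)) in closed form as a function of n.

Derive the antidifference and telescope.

Ratio r(k) = (k + 4)**2/(k + 3).
A = k + 4, B = 1, C = k + 3.
Need (k + 4)·f(k+1) − (1)·f(k) = k + 3.
From deg A=1, deg B=0, deg C=1: d=0.
Coefficient equations give f(k) = 1.
Get s_k = R·t_k = -2*factorial(k + 3) with R(k) = B(k−1)f(k)/C(k) = 1/(k + 3).
s_(k+1) − s_k = -2*(k + 3)*factorial(k + 3) = t_k.
Σ_(k=0)^n t_k = s_(n+1) − s_(0) = (-2*factorial(n + 4)) − (-12), i.e. 12 - 2*factorial(n + 4).

S(n) = 12 - 2*factorial(n + 4)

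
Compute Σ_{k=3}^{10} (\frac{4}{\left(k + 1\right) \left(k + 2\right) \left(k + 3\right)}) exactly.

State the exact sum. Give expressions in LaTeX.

t_(k+1)/t_k = (k + 1)/(k + 4).
Factor: A=k + 1; B=k + 4; C=1.
Solve (k + 1)·f(k+1) − (k + 3)·f(k) = 1.
deg f ≤ 2 (via 1,1,0).
Coefficient equations give f(k) = k*(k + 3)/4.
Get s_k = R·t_k = k*(k + 3)/((k + 1)*(k + 2)) with R(k) = B(k−1)f(k)/C(k) = k*(k + 3)**2/4.
Check: Δs_k = 4/(k**3 + 6*k**2 + 11*k + 6). ✓
Evaluate s at k=11 and k=3: 77/78 and 9/10; difference 17/195.

Σ = 17/195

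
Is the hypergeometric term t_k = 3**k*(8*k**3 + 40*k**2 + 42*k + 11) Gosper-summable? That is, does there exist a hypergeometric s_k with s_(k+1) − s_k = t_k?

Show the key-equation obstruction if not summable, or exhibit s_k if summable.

Step 1: r(k) = 3*(8*k**3 + 64*k**2 + 146*k + 101)/(8*k**3 + 40*k**2 + 42*k + 11).
Factor: A=3; B=1; C=k**3 + 5*k**2 + 21*k/4 + 11/8.
Set up (3)·f(k+1) − (1)·f(k) − (k**3 + 5*k**2 + 21*k/4 + 11/8) = 0.
From deg A=0, deg B=0, deg C=3: d=3.
Match coefficients ⇒ f(k) = (4*k**3 + 2*k**2 - 3*k + 1)/8.
So s_k = (B(k−1)f/C)·t_k = ((4*k**3 + 2*k**2 - 3*k + 1)/(8*k**3 + 40*k**2 + 42*k + 11))·t_k = 3**k*(4*k**3 + 2*k**2 - 3*k + 1).
s_(k+1) − s_k = 3**k*(8*k**3 + 40*k**2 + 42*k + 11) = t_k.

Yes. s_k = 3**k*(4*k**3 + 2*k**2 - 3*k + 1).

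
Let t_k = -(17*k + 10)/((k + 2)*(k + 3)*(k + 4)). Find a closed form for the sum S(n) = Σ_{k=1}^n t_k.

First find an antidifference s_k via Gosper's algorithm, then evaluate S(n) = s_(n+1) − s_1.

S(n) = n*(-13*n - 23)/(4*(n**2 + 7*n + 12))

The ratio is (k + 2)*(17*k + 27)/((k + 5)*(17*k + 10)).
So A=k + 2 and B=k + 5, with C=k + 10/17.
f must satisfy (k + 2)·f(k+1) − (k + 4)·f(k) = k + 10/17.
Degrees (1,1,1) ⇒ d ≤ 2.
Solving with deg f ≤ 2: f(k) = k*(11*k + 4)/51.
Certificate R = B(k−1)f/C = k*(k + 4)*(11*k + 4)/(3*(17*k + 10)) gives s_k = k*(-11*k - 4)/(3*(k + 2)*(k + 3)).
Δs = (-17*k - 10)/(k**3 + 9*k**2 + 26*k + 24), as required.
s_(n+1) = (-11*n**2 - 26*n - 15)/(3*(n**2 + 7*n + 12)) and s_(1) = -5/12, so S(n) = n*(-13*n - 23)/(4*(n**2 + 7*n + 12)).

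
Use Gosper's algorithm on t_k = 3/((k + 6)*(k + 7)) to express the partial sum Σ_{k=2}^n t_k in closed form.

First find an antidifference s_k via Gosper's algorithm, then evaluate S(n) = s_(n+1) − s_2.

S(n) = 3*(n - 1)/(8*(n + 7))

Step 1: r(k) = (k + 6)/(k + 8).
So A=k + 6 and B=k + 8, with C=1.
Set up (k + 6)·f(k+1) − (k + 7)·f(k) − (1) = 0.
Degrees (1,1,0) ⇒ d ≤ 1.
Match coefficients ⇒ f(k) = k/6.
Certificate R = B(k−1)f/C = k*(k + 7)/6 gives s_k = k/(2*(k + 6)).
Δs = 3/(k**2 + 13*k + 42), as required.
Telescope: S(n) = s_(n+1) − s_(2) = (n + 1)/(2*(n + 7)) − (1/8) = 3*(n - 1)/(8*(n + 7)).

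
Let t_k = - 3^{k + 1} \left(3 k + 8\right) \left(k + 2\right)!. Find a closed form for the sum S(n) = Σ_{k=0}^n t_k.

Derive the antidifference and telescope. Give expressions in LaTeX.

S(n) = - 9 \cdot 3^{n} \left(n + 3\right)! + 6

The ratio is 3*(k + 3)*(3*k + 11)/(3*k + 8).
Take A(k)=3*k + 9, B(k)=1, C(k)=k + 8/3.
Key eq: (3*k + 9)·f(k+1) = (1)·f(k) + (k + 8/3).
d = 0 from the (1,0,1) case.
Match coefficients ⇒ f(k) = 1/3.
Certificate R = B(k−1)f/C = 1/(3*k + 8) gives s_k = -3**(k + 1)*factorial(k + 2).
s_(k+1) − s_k = -3**(k + 1)*(3*k + 8)*factorial(k + 2) = t_k.
Telescope: S(n) = s_(n+1) − s_(0) = -3**(n + 2)*factorial(n + 3) − (-6) = -9*3**n*factorial(n + 3) + 6.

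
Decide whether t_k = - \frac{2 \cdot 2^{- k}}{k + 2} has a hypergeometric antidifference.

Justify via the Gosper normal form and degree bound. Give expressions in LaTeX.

Step 1: r(k) = (k + 2)/(2*(k + 3)).
So A=k/2 + 1 and B=k + 3, with C=1.
Need (k/2 + 1)·f(k+1) − (k + 2)·f(k) = 1.
Bound: deg f ≤ -1.
d = -1 < 0 ⇒ no nonzero polynomial f; not summable.

No — key equation has no polynomial f.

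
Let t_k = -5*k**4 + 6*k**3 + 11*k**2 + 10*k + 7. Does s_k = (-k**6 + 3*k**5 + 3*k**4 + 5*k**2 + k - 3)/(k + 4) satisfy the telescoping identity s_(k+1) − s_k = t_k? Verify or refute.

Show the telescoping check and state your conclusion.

Invalid: residual 3*(4*k**5 + 18*k**4 - 36*k**3 - 53*k**2 - 43*k - 31)/(k**2 + 9*k + 20) ≠ 0.

s_(k+1) = (k - (k + 1)**6 + 3*(k + 1)**5 + 3*(k + 1)**4 + 5*(k + 1)**2 - 2)/(k + 5)
s_(k+1) − s_k = (-5*k**6 - 27*k**5 + 19*k**4 + 121*k**3 + 158*k**2 + 134*k + 47)/(k**2 + 9*k + 20)
(s_(k+1) − s_k) − t_k = 3*(4*k**5 + 18*k**4 - 36*k**3 - 53*k**2 - 43*k - 31)/(k**2 + 9*k + 20)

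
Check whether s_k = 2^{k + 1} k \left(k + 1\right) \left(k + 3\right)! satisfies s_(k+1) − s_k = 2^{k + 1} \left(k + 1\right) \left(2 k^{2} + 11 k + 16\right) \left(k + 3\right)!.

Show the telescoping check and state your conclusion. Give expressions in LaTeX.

Valid: the claim telescopes to t_k.

s_(k+1) = 2**(k + 2)*(k + 1)*(k + 2)*factorial(k + 4)
s_(k+1) − s_k = 2**(k + 1)*(k + 1)*(2*k**2 + 11*k + 16)*factorial(k + 3)
(s_(k+1) − s_k) − t_k = 0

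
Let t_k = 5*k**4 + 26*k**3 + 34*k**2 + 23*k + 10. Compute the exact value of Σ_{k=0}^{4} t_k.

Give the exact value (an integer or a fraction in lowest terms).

The ratio is (5*k**4 + 46*k**3 + 142*k**2 + 189*k + 98)/(5*k**4 + 26*k**3 + 34*k**2 + 23*k + 10).
Normal form (A,B,C) = (1, 1, k**4 + 26*k**3/5 + 34*k**2/5 + 23*k/5 + 2).
Set up (1)·f(k+1) − (1)·f(k) − (k**4 + 26*k**3/5 + 34*k**2/5 + 23*k/5 + 2) = 0.
d = 5 from the (0,0,4) case.
A polynomial solution: f(k) = k*(k + 1)*(k + 4)*(k**2 - k + 1)/5.
Then R = B(k−1)f/C = k*(k + 4)*(k**2 - k + 1)/(5*k**3 + 21*k**2 + 13*k + 10), so s_k = R(k)·t_k = k*(k**4 + 4*k**3 + k + 4).
s_(k+1) − s_k = 5*k**4 + 26*k**3 + 34*k**2 + 23*k + 10 = t_k.
Telescoping: Σ = s_(5) − s_(0) = 5670 − (0) = 5670.

Σ = 5670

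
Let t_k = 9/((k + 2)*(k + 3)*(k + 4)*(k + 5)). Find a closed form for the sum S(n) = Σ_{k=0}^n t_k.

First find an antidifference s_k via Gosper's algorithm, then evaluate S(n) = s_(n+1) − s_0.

S(n) = (n**3 + 12*n**2 + 47*n + 36)/(8*(n**3 + 12*n**2 + 47*n + 60))

Compute t_(k+1)/t_k: get (k + 2)/(k + 6).
Factor: A=k + 2; B=k + 6; C=1.
Solve (k + 2)·f(k+1) − (k + 5)·f(k) = 1.
From deg A=1, deg B=1, deg C=0: d=3.
Solve for f: f(k) = k*(k**2 + 9*k + 26)/72 (degree 3 ≤ 3).
So s_k = (B(k−1)f/C)·t_k = (k*(k + 5)*(k**2 + 9*k + 26)/72)·t_k = k*(k**2 + 9*k + 26)/(8*(k + 2)*(k + 3)*(k + 4)).
Check: Δs_k = 9/(k**4 + 14*k**3 + 71*k**2 + 154*k + 120). ✓
Evaluate: s_(n+1) = (n**3 + 12*n**2 + 47*n + 36)/(8*(n**3 + 12*n**2 + 47*n + 60)); subtract s_(0) = 0 ⇒ S(n) = (n**3 + 12*n**2 + 47*n + 36)/(8*(n**3 + 12*n**2 + 47*n + 60)).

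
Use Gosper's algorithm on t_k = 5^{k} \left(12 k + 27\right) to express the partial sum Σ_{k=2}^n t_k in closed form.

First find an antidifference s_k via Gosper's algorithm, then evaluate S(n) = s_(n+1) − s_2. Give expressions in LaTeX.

t_(k+1)/t_k = 5*(4*k + 13)/(4*k + 9).
Take A(k)=5, B(k)=1, C(k)=k + 9/4.
Need (5)·f(k+1) − (1)·f(k) = k + 9/4.
d = 1 from the (0,0,1) case.
A polynomial solution: f(k) = (k + 1)/4.
Certificate R = B(k−1)f/C = (k + 1)/(4*k + 9) gives s_k = 3*5**k*(k + 1).
s_(k+1) − s_k = 5**k*(12*k + 27) = t_k.
Evaluate: s_(n+1) = 15*5**n*(n + 2); subtract s_(2) = 225 ⇒ S(n) = 15*5**n*n + 30*5**n - 225.

S(n) = 15 \cdot 5^{n} n + 30 \cdot 5^{n} - 225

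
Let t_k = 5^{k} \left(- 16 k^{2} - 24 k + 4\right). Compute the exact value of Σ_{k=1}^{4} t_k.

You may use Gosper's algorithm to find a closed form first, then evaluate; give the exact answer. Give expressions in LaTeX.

The ratio is 5*(4*k**2 + 14*k + 9)/(4*k**2 + 6*k - 1).
A = 5, B = 1, C = k**2 + 3*k/2 - 1/4.
Key eq: (5)·f(k+1) = (1)·f(k) + (k**2 + 3*k/2 - 1/4).
Bound: deg f ≤ 2.
Solving with deg f ≤ 2: f(k) = (4*k**2 - 4*k - 1)/16.
Get s_k = R·t_k = 5**k*(-4*k**2 + 4*k + 1) with R(k) = B(k−1)f(k)/C(k) = (4*k**2 - 4*k - 1)/(4*(4*k**2 + 6*k - 1)).
Verify: 5**k*(-16*k**2 - 24*k + 4) matches t_k.
Telescoping: Σ = s_(5) − s_(1) = -246875 − (5) = -246880.

Σ = -246880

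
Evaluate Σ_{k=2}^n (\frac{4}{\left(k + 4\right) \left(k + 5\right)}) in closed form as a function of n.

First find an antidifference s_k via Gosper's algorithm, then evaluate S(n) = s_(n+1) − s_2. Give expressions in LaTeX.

The ratio is (k + 4)/(k + 6).
Gosper form: A/B · C(k+1)/C(k) with A=k + 4, B=k + 6, C=1.
Key eq: (k + 4)·f(k+1) = (k + 5)·f(k) + (1).
Degrees (1,1,0) ⇒ d ≤ 1.
Solving with deg f ≤ 1: f(k) = k/4.
Certificate R = B(k−1)f/C = k*(k + 5)/4 gives s_k = k/(k + 4).
s_(k+1) − s_k = 4/(k**2 + 9*k + 20) = t_k.
s_(n+1) = (n + 1)/(n + 5) and s_(2) = 1/3, so S(n) = 2*(n - 1)/(3*(n + 5)).

S(n) = \frac{2 \left(n - 1\right)}{3 \left(n + 5\right)}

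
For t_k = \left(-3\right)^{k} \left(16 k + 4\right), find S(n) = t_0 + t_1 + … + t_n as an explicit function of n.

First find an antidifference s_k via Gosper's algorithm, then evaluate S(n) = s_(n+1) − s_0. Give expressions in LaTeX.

Step 1: r(k) = 3*(-4*k - 5)/(4*k + 1).
Gosper form: A/B · C(k+1)/C(k) with A=-3, B=1, C=k + 1/4.
Need (-3)·f(k+1) − (1)·f(k) = k + 1/4.
d = 1 from the (0,0,1) case.
A polynomial solution: f(k) = -(2*k - 1)/8.
Then R = B(k−1)f/C = -(2*k - 1)/(2*(4*k + 1)), so s_k = R(k)·t_k = (-3)**k*(2 - 4*k).
Verify: (-3)**k*(16*k + 4) matches t_k.
Telescope: S(n) = s_(n+1) − s_(0) = 6*(-3)**n*(2*n + 1) − (2) = 12*(-3)**n*n + 6*(-3)**n - 2.

S(n) = 12 \left(-3\right)^{n} n + 6 \left(-3\right)^{n} - 2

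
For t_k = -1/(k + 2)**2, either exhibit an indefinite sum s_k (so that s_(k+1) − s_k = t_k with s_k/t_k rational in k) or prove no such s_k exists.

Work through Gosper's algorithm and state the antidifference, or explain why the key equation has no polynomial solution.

Step 1: r(k) = (k + 2)**2/(k + 3)**2.
Normal form (A,B,C) = (k**2 + 4*k + 4, k**2 + 6*k + 9, 1).
Set up (k**2 + 4*k + 4)·f(k+1) − (k**2 + 4*k + 4)·f(k) − (1) = 0.
Bound: deg f ≤ 0.
Write f(k) = c0. Then LHS − RHS = -1, requiring -1 = 0: contradictory. No certificate.

none — t_k is not Gosper-summable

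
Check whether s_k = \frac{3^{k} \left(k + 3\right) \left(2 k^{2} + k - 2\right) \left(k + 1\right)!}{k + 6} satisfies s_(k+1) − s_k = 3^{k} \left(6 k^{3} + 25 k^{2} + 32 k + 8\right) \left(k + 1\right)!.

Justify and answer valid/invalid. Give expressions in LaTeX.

Invalid: residual - \frac{3^{k + 1} \left(6 k^{4} + 61 k^{3} + 180 k^{2} + 199 k + 50\right) \left(k + 1\right)!}{\left(k + 6\right) \left(k + 7\right)} ≠ 0.

s_(k+1) = 3**(k + 1)*(k + 4)*(2*k**2 + 5*k + 1)*factorial(k + 2)/(k + 7)
s_(k+1) − s_k = 3**k*(6*k**5 + 85*k**4 + 426*k**3 + 934*k**2 + 851*k + 186)*factorial(k + 1)/((k + 6)*(k + 7))
(s_(k+1) − s_k) − t_k = -3**(k + 1)*(6*k**4 + 61*k**3 + 180*k**2 + 199*k + 50)*factorial(k + 1)/((k + 6)*(k + 7))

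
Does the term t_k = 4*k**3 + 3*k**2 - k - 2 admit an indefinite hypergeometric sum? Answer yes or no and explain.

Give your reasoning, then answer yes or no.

t_(k+1)/t_k = (4*k**3 + 15*k**2 + 17*k + 4)/(4*k**3 + 3*k**2 - k - 2).
Normal form (A,B,C) = (1, 1, k**3 + 3*k**2/4 - k/4 - 1/2).
Need (1)·f(k+1) − (1)·f(k) = k**3 + 3*k**2/4 - k/4 - 1/2.
d = 4 from the (0,0,3) case.
A polynomial solution: f(k) = k*(k**3 - k**2 - k - 1)/4.
Get s_k = R·t_k = k*(k**3 - k**2 - k - 1) with R(k) = B(k−1)f(k)/C(k) = k*(k**3 - k**2 - k - 1)/(4*k**3 + 3*k**2 - k - 2).
Verify: 4*k**3 + 3*k**2 - k - 2 matches t_k.

Yes. s_k = k*(k**3 - k**2 - k - 1).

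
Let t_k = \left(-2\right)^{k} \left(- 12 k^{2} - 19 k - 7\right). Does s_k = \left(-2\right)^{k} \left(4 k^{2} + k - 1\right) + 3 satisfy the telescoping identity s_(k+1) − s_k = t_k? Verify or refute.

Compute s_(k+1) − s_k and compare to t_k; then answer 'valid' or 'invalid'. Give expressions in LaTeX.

valid; difference matches t_k

s_(k+1) = (-2)**(k + 1)*(k + 4*(k + 1)**2) + 3
s_(k+1) − s_k = (-2)**k*(-12*k**2 - 19*k - 7)
(s_(k+1) − s_k) − t_k = 0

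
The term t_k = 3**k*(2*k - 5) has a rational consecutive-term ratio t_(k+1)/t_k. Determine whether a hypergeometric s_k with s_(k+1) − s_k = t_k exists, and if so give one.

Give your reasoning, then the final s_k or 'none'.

s_k = 3**k*(k - 4)

r(k) = 3*(2*k - 3)/(2*k - 5) after simplifying.
Normal form (A,B,C) = (3, 1, k - 5/2).
Key eq: (3)·f(k+1) = (1)·f(k) + (k - 5/2).
Bound: deg f ≤ 1.
Match coefficients ⇒ f(k) = (k - 4)/2.
Then R = B(k−1)f/C = (k - 4)/(2*k - 5), so s_k = R(k)·t_k = 3**k*(k - 4).
Verify: 3**k*(2*k - 5) matches t_k.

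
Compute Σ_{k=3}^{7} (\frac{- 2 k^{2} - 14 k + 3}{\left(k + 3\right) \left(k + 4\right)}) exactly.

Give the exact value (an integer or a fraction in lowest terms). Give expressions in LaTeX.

t_(k+1)/t_k = (k + 3)*(14*k + 2*(k + 1)**2 + 11)/((k + 5)*(2*k**2 + 14*k - 3)).
Normal form (A,B,C) = (k + 3, k + 5, k**2 + 7*k - 3/2).
Key eq: (k + 3)·f(k+1) = (k + 4)·f(k) + (k**2 + 7*k - 3/2).
d = 2 from the (1,1,2) case.
A polynomial solution: f(k) = k*(2*k - 3)/2.
Then R = B(k−1)f/C = k*(k + 4)*(2*k - 3)/(2*k**2 + 14*k - 3), so s_k = R(k)·t_k = k*(3 - 2*k)/(k + 3).
Verify: (-2*k**2 - 14*k + 3)/(k**2 + 7*k + 12) matches t_k.
Sum = s_(8) − s_(3); s_(8) = -104/11, s_(3) = -3/2 ⇒ -175/22.

Σ = -175/22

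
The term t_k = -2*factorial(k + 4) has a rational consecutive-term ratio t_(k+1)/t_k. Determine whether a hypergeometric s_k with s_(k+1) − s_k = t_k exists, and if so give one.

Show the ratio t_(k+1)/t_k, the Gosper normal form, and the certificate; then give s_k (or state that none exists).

t_(k+1)/t_k = k + 5.
Normal form (A,B,C) = (k + 5, 1, 1).
Set up (k + 5)·f(k+1) − (1)·f(k) − (1) = 0.
Degrees (1,0,0) ⇒ d ≤ -1.
deg f ≤ -1 is impossible — no certificate.

none — t_k is not Gosper-summable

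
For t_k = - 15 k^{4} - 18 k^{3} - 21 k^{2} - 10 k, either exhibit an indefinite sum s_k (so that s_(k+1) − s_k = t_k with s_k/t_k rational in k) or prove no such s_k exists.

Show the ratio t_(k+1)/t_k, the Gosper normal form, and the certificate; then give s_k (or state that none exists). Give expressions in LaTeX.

s_k = k \left(- 3 k^{4} + 3 k^{3} - 3 k^{2} + k + 2\right)

t_(k+1)/t_k = (15*k**4 + 78*k**3 + 165*k**2 + 166*k + 64)/(k*(15*k**3 + 18*k**2 + 21*k + 10)).
A = 1, B = 1, C = k**4 + 6*k**3/5 + 7*k**2/5 + 2*k/3.
f must satisfy (1)·f(k+1) − (1)·f(k) = k**4 + 6*k**3/5 + 7*k**2/5 + 2*k/3.
Bound: deg f ≤ 5.
A polynomial solution: f(k) = k*(k - 1)*(3*k**3 + 3*k + 2)/15.
Then R = B(k−1)f/C = (k - 1)*(3*k**3 + 3*k + 2)/(15*k**3 + 18*k**2 + 21*k + 10), so s_k = R(k)·t_k = k*(-3*k**4 + 3*k**3 - 3*k**2 + k + 2).
s_(k+1) − s_k = k*(-15*k**3 - 18*k**2 - 21*k - 10) = t_k.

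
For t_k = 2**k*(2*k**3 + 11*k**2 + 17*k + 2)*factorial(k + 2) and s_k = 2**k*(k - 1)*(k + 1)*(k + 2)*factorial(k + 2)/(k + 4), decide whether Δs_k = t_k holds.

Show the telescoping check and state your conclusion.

s_(k+1) = 2**(k + 1)*k*(k + 2)*(k + 3)*factorial(k + 3)/(k + 5)
s_(k+1) − s_k = 2**k*(k + 2)*(2*k**4 + 19*k**3 + 61*k**2 + 73*k + 5)*factorial(k + 2)/((k + 4)*(k + 5))
(s_(k+1) − s_k) − t_k = -3*2**k*(2*k**4 + 19*k**3 + 60*k**2 + 69*k + 10)*factorial(k + 2)/((k + 4)*(k + 5))

Invalid: residual -3*2**k*(2*k**4 + 19*k**3 + 60*k**2 + 69*k + 10)*factorial(k + 2)/((k + 4)*(k + 5)) ≠ 0.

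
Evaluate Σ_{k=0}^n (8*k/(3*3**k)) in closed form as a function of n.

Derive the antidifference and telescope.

r(k) = (k + 1)/(3*k) after simplifying.
Take A(k)=1/3, B(k)=1, C(k)=k.
Solve (1/3)·f(k+1) − (1)·f(k) = k.
Degrees (0,0,1) ⇒ d ≤ 1.
Match coefficients ⇒ f(k) = -3*(2*k + 1)/4.
So s_k = (B(k−1)f/C)·t_k = (-3*(2*k + 1)/(4*k))·t_k = 2*(-2*k - 1)/3**k.
Δs = 8*k/(3*3**k), as required.
Telescope: S(n) = s_(n+1) − s_(0) = 2*3**(-n - 1)*(-2*n - 3) − (-2) = 2*(3*3**n - 2*n - 3)/(3*3**n).

S(n) = 2*(3*3**n - 2*n - 3)/(3*3**n)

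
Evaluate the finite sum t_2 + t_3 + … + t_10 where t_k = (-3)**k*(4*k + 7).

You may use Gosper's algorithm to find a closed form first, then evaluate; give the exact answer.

Step 1: r(k) = 3*(-4*k - 11)/(4*k + 7).
So A=-3 and B=1, with C=k + 7/4.
Solve (-3)·f(k+1) − (1)·f(k) = k + 7/4.
Bound: deg f ≤ 1.
Solve for f: f(k) = -(k + 1)/4 (degree 1 ≤ 1).
So s_k = (B(k−1)f/C)·t_k = (-(k + 1)/(4*k + 7))·t_k = (-3)**k*(-k - 1).
Verify: (-3)**k*(4*k + 7) matches t_k.
Telescoping: Σ = s_(11) − s_(2) = 2125764 − (-27) = 2125791.

Σ = 2125791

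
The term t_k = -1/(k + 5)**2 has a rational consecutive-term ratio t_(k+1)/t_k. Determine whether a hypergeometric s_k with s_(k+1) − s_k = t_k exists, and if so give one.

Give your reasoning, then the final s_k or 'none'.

t_(k+1)/t_k = (k + 5)**2/(k + 6)**2.
Take A(k)=k**2 + 10*k + 25, B(k)=k**2 + 12*k + 36, C(k)=1.
Key eq: (k**2 + 10*k + 25)·f(k+1) = (k**2 + 10*k + 25)·f(k) + (1).
From deg A=2, deg B=2, deg C=0: d=0.
Write f(k) = c0. Then LHS − RHS = -1, requiring -1 = 0: contradictory. No certificate.

none (Gosper's algorithm certifies no s_k)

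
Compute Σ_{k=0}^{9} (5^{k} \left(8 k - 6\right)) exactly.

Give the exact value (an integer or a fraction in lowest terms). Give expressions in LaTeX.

Compute t_(k+1)/t_k: get 5*(4*k + 1)/(4*k - 3).
So A=5 and B=1, with C=k - 3/4.
Set up (5)·f(k+1) − (1)·f(k) − (k - 3/4) = 0.
Degrees (0,0,1) ⇒ d ≤ 1.
Solve for f: f(k) = (k - 2)/4 (degree 1 ≤ 1).
Then R = B(k−1)f/C = (k - 2)/(4*k - 3), so s_k = R(k)·t_k = 2*5**k*(k - 2).
Check: Δs_k = 5**k*(8*k - 6). ✓
Σ_(k=0)^(9) t_k = s_(10) − s_(0) = 156250000 − (-4) = 156250004.

Σ = 156250004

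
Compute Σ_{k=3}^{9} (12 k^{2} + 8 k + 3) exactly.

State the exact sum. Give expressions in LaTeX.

r(k) = (12*k**2 + 32*k + 23)/(12*k**2 + 8*k + 3) after simplifying.
Factor: A=1; B=1; C=k**2 + 2*k/3 + 1/4.
Need (1)·f(k+1) − (1)·f(k) = k**2 + 2*k/3 + 1/4.
Degrees (0,0,2) ⇒ d ≤ 3.
A polynomial solution: f(k) = k*(4*k**2 - 2*k + 1)/12.
Then R = B(k−1)f/C = k*(4*k**2 - 2*k + 1)/(12*k**2 + 8*k + 3), so s_k = R(k)·t_k = k*(4*k**2 - 2*k + 1).
Verify: 12*k**2 + 8*k + 3 matches t_k.
Σ_(k=3)^(9) t_k = s_(10) − s_(3) = 3810 − (93) = 3717.

Σ = 3717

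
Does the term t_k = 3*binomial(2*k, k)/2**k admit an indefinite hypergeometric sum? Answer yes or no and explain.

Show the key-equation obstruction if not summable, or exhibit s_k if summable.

No. Not Gosper-summable.

t_(k+1)/t_k = (2*k + 1)/(k + 1).
Factor: A=2*k + 1; B=k + 1; C=1.
Need (2*k + 1)·f(k+1) − (k)·f(k) = 1.
deg f ≤ -1 (via 1,1,0).
Bound -1 < 0, so the key equation has no polynomial solution.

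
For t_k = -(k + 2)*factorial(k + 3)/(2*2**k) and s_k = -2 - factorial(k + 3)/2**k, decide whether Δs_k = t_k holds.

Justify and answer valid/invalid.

Valid: the claim telescopes to t_k.

s_(k+1) = -2**(-k - 1)*factorial(k + 4) - 2
s_(k+1) − s_k = -(k + 2)*factorial(k + 3)/(2*2**k)
(s_(k+1) − s_k) − t_k = 0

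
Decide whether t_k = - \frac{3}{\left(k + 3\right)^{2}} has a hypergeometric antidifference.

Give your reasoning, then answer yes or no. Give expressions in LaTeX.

r(k) = (k + 3)**2/(k + 4)**2 after simplifying.
Gosper form: A/B · C(k+1)/C(k) with A=k**2 + 6*k + 9, B=k**2 + 8*k + 16, C=1.
Key eq: (k**2 + 6*k + 9)·f(k+1) = (k**2 + 6*k + 9)·f(k) + (1).
Degrees (2,2,0) ⇒ d ≤ 0.
Put f(k) = c0: A·f(k+1) − B(k−1)·f(k) − C = -1; need -1 = 0 — inconsistent ⇒ no f, not summable.

No — the linear system for f has no solution.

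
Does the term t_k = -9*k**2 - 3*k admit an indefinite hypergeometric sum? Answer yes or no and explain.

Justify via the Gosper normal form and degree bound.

r(k) = (k + 3*(k + 1)**2 + 1)/(k*(3*k + 1)) after simplifying.
So A=1 and B=1, with C=k**2 + k/3.
f must satisfy (1)·f(k+1) − (1)·f(k) = k**2 + k/3.
deg f ≤ 3 (via 0,0,2).
A polynomial solution: f(k) = k**2*(k - 1)/3.
Then R = B(k−1)f/C = k*(k - 1)/(3*k + 1), so s_k = R(k)·t_k = 3*k**2*(1 - k).
Check: Δs_k = 3*k*(-3*k - 1). ✓

Yes. s_k = 3*k**2*(1 - k).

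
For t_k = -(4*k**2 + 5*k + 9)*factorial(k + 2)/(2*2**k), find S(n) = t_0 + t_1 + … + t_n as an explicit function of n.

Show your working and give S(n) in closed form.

r(k) = (k + 3)*(5*k + 4*(k + 1)**2 + 14)/(2*(4*k**2 + 5*k + 9)) after simplifying.
A = k/2 + 3/2, B = 1, C = k**2 + 5*k/4 + 9/4.
f must satisfy (k/2 + 3/2)·f(k+1) − (1)·f(k) = k**2 + 5*k/4 + 9/4.
Degrees (1,0,2) ⇒ d ≤ 1.
Coefficient equations give f(k) = (4*k - 3)/2.
So s_k = (B(k−1)f/C)·t_k = (2*(4*k - 3)/(4*k**2 + 5*k + 9))·t_k = -(4*k - 3)*factorial(k + 2)/2**k.
Check: Δs_k = -(4*k**2 + 5*k + 9)*factorial(k + 2)/(2*2**k). ✓
Σ_(k=0)^n t_k = s_(n+1) − s_(0) = (-2**(-n - 1)*(4*n + 1)*factorial(n + 3)) − (6), i.e. -6 - 2*n*factorial(n + 3)/2**n - factorial(n + 3)/(2*2**n).

S(n) = -6 - 2*n*factorial(n + 3)/2**n - factorial(n + 3)/(2*2**n)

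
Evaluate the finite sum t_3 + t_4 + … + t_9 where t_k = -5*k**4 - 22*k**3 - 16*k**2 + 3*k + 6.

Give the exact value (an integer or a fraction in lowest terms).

Σ = -125244

Ratio r(k) = (5*k**4 + 42*k**3 + 112*k**2 + 115*k + 34)/(5*k**4 + 22*k**3 + 16*k**2 - 3*k - 6).
Factor: A=1; B=1; C=k**4 + 22*k**3/5 + 16*k**2/5 - 3*k/5 - 6/5.
Need (1)·f(k+1) − (1)·f(k) = k**4 + 22*k**3/5 + 16*k**2/5 - 3*k/5 - 6/5.
d = 5 from the (0,0,4) case.
Solving with deg f ≤ 5: f(k) = k*(k**4 + 3*k**3 - 4*k**2 - 4*k - 2)/5.
Then R = B(k−1)f/C = k*(k**4 + 3*k**3 - 4*k**2 - 4*k - 2)/(5*k**4 + 22*k**3 + 16*k**2 - 3*k - 6), so s_k = R(k)·t_k = k*(-k**4 - 3*k**3 + 4*k**2 + 4*k + 2).
s_(k+1) − s_k = -5*k**4 - 22*k**3 - 16*k**2 + 3*k + 6 = t_k.
Telescoping: Σ = s_(10) − s_(3) = -125580 − (-336) = -125244.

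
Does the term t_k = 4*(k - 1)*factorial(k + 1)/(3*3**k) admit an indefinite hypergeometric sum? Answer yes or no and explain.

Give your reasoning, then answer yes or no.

Step 1: r(k) = k*(k + 2)/(3*(k - 1)).
Factor: A=k/3 + 2/3; B=1; C=k - 1.
Need (k/3 + 2/3)·f(k+1) − (1)·f(k) = k - 1.
Degrees (1,0,1) ⇒ d ≤ 0.
Solving with deg f ≤ 0: f(k) = 3.
So s_k = (B(k−1)f/C)·t_k = (3/(k - 1))·t_k = 4*factorial(k + 1)/3**k.
s_(k+1) − s_k = 4*(k - 1)*factorial(k + 1)/(3*3**k) = t_k.

Yes. s_k = 4*factorial(k + 1)/3**k.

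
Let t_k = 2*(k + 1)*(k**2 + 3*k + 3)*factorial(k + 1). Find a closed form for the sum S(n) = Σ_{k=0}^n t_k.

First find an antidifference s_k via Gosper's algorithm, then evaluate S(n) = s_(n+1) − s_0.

S(n) = 2*n**4*factorial(n) + 12*n**3*factorial(n) + 24*n**2*factorial(n) + 18*n*factorial(n) + 4*factorial(n) + 2

Step 1: r(k) = (k + 2)**2*(3*k + (k + 1)**2 + 6)/((k + 1)*(k**2 + 3*k + 3)).
Normal form (A,B,C) = (k + 2, 1, k**3 + 4*k**2 + 6*k + 3).
Need (k + 2)·f(k+1) − (1)·f(k) = k**3 + 4*k**2 + 6*k + 3.
Degrees (1,0,3) ⇒ d ≤ 2.
Solving with deg f ≤ 2: f(k) = k**2 + k - 1.
R(k) = B(k−1)·f(k)/C(k) = (k**2 + k - 1)/((k + 1)*(k**2 + 3*k + 3)); s_k = R·t_k = 2*(k**2 + k - 1)*factorial(k + 1).
Verify: 2*(k + 1)*(k**2 + 3*k + 3)*factorial(k + 1) matches t_k.
Evaluate: s_(n+1) = 2*(n**2 + 3*n + 1)*factorial(n + 2); subtract s_(0) = -2 ⇒ S(n) = 2*n**4*factorial(n) + 12*n**3*factorial(n) + 24*n**2*factorial(n) + 18*n*factorial(n) + 4*factorial(n) + 2.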